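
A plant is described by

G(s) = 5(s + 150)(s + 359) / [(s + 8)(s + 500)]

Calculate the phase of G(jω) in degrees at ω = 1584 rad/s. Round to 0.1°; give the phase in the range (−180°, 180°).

-0.4°

At s = jω = j1584:
zero (s+150): 150 + j1584 → |·| = √(150²+1584²) = √2531556 ≈ 1591.1, ∠ = arctan(1584/150) ≈ 84.59°
zero (s+359): 359 + j1584 → |·| = √(359²+1584²) = √2637937 ≈ 1624.2, ∠ = arctan(1584/359) ≈ 77.23°
pole (s+8): 8 + j1584 → |·| = √(8²+1584²) = √2509120 ≈ 1584, ∠ = arctan(1584/8) ≈ 89.71°
pole (s+500): 500 + j1584 → |·| = √(500²+1584²) = √2759056 ≈ 1661, ∠ = arctan(1584/500) ≈ 72.48°
∠G = 161.82° − 162.19° = -0.37°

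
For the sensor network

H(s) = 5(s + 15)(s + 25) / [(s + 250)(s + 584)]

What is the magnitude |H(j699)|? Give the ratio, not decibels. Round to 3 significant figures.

3.62

At s = jω = j699:
zero (s+15): 15 + j699 → |·| = √(15²+699²) = √488826 ≈ 699.16, ∠ = arctan(699/15) ≈ 88.77°
zero (s+25): 25 + j699 → |·| = √(25²+699²) = √489226 ≈ 699.45, ∠ = arctan(699/25) ≈ 87.95°
pole (s+250): 250 + j699 → |·| = √(250²+699²) = √551101 ≈ 742.36, ∠ = arctan(699/250) ≈ 70.32°
pole (s+584): 584 + j699 → |·| = √(584²+699²) = √829657 ≈ 910.86, ∠ = arctan(699/584) ≈ 50.12°
|H| = 5 · 4.8903e+05 / 6.7619e+05 ≈ 3.6161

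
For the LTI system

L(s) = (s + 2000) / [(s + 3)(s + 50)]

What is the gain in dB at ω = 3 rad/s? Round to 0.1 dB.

19.5 dB

At s = jω = j3:
zero (s+2000): 2000 + j3 → |·| = √(2000²+3²) = √4000009 ≈ 2000, ∠ = arctan(3/2000) ≈ 0.09°
pole (s+3): 3 + j3 → |·| = √(3²+3²) = √18 ≈ 4.2426, ∠ = arctan(3/3) ≈ 45.00°
pole (s+50): 50 + j3 → |·| = √(50²+3²) = √2509 ≈ 50.09, ∠ = arctan(3/50) ≈ 3.43°
|L| = 1 · 2000 / 212.51 ≈ 9.4113
Gain = 20 log₁₀(9.4113) ≈ 19.47 dB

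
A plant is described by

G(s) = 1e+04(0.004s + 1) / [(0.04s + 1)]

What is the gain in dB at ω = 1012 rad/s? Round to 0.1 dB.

60.3 dB

At ω = 1012 rad/s:
zero (1 + j1012·0.004) = 1 + j4.048 → |·| ≈ 4.1697, ∠ ≈ 76.12°
pole (1 + j1012·0.04) = 1 + j40.48 → |·| ≈ 40.492, ∠ ≈ 88.58°
|G| = 1e+04 · 4.1697 / (40.492) ≈ 1029.8
Gain = 20 log₁₀(1029.8) ≈ 60.26 dB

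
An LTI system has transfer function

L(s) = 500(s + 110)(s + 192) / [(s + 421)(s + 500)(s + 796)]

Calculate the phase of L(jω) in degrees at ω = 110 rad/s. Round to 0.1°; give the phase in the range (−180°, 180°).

At s = jω = j110:
zero (s+110): 110 + j110 → |·| = √(110²+110²) = √24200 ≈ 155.56, ∠ = arctan(110/110) ≈ 45.00°
zero (s+192): 192 + j110 → |·| = √(192²+110²) = √48964 ≈ 221.28, ∠ = arctan(110/192) ≈ 29.81°
pole (s+421): 421 + j110 → |·| = √(421²+110²) = √189341 ≈ 435.13, ∠ = arctan(110/421) ≈ 14.64°
pole (s+500): 500 + j110 → |·| = √(500²+110²) = √262100 ≈ 511.96, ∠ = arctan(110/500) ≈ 12.41°
pole (s+796): 796 + j110 → |·| = √(796²+110²) = √645716 ≈ 803.56, ∠ = arctan(110/796) ≈ 7.87°
∠L = 74.81° − 34.92° = 39.89°

39.9°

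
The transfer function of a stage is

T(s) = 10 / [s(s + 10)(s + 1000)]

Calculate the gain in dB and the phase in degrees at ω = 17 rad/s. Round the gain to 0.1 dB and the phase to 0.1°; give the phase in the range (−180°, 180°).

-90.5 dB, -150.5°

At s = jω = j17:
pole (s+10): 10 + j17 → |·| = √(10²+17²) = √389 ≈ 19.723, ∠ = arctan(17/10) ≈ 59.53°
pole (s+1000): 1000 + j17 → |·| = √(1000²+17²) = √1000289 ≈ 1000.1, ∠ = arctan(17/1000) ≈ 0.97°
pole at origin: |s| = 17, ∠ = 90.00° (in denominator)
|T| = 10 / 3.3532e+05 ≈ 2.9822e-05
Gain = 20 log₁₀(2.9822e-05) ≈ -90.51 dB
∠T = 0.00° − 150.50° = -150.50°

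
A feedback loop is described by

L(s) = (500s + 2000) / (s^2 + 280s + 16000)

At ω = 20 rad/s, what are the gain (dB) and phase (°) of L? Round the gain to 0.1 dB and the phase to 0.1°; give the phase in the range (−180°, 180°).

Substitute s = j20:
Numerator: 500(j20) + 2000 = 2000 + j10000
Denominator: (j20)^2 + 280(j20) + 16000 = 15600 + j5600
|N| = √(2000² + 10000²) ≈ 10198, ∠N ≈ 78.69°
|D| = √(15600² + 5600²) ≈ 16575, ∠D ≈ 19.75°
|L| = 10198 / 16575 ≈ 0.61526
Gain = 20 log₁₀(0.61526) ≈ -4.22 dB
∠L = 78.69° − 19.75° = 58.94°

-4.2 dB, 58.9°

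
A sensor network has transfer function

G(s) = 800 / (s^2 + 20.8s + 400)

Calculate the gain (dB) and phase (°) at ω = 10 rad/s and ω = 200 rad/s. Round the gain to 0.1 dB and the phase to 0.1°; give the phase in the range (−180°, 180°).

ω = 10: 6.8 dB, -34.7°; ω = 200: -33.9 dB, -174.0°

At s = jω = j10:
quadratic: (j10)² + 20.8·j10 + 400 = 300 + j208 → |·| ≈ 365.05, ∠ ≈ 34.73°
|G| = 800 / 365.05 ≈ 2.1915
Gain = 20 log₁₀(2.1915) ≈ 6.81 dB
∠G = 0.00° − 34.73° = -34.73°

At s = jω = j200:
quadratic: (j200)² + 20.8·j200 + 400 = -39600 + j4160 → |·| ≈ 39818, ∠ ≈ 174.00°
|G| = 800 / 39818 ≈ 0.020091
Gain = 20 log₁₀(0.020091) ≈ -33.94 dB
∠G = 0.00° − 174.00° = -174.00°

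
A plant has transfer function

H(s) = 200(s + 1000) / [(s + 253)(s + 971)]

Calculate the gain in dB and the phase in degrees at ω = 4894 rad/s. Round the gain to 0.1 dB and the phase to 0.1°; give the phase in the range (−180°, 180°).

At s = jω = j4894:
zero (s+1000): 1000 + j4894 → |·| = √(1000²+4894²) = √24951236 ≈ 4995.1, ∠ = arctan(4894/1000) ≈ 78.45°
pole (s+253): 253 + j4894 → |·| = √(253²+4894²) = √24015245 ≈ 4900.5, ∠ = arctan(4894/253) ≈ 87.04°
pole (s+971): 971 + j4894 → |·| = √(971²+4894²) = √24894077 ≈ 4989.4, ∠ = arctan(4894/971) ≈ 78.78°
|H| = 200 · 4995.1 / 2.4451e+07 ≈ 0.040858
Gain = 20 log₁₀(0.040858) ≈ -27.77 dB
∠H = 78.45° − 165.82° = -87.37°

-27.8 dB, -87.4°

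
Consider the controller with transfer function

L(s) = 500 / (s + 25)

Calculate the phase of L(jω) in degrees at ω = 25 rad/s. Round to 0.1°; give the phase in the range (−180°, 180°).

Substitute s = j25:
Numerator: 500 = 500 + j0
Denominator: (j25) + 25 = 25 + j25
|N| = √(500² + 0²) ≈ 500, ∠N ≈ 0.00°
|D| = √(25² + 25²) ≈ 35.355, ∠D ≈ 45.00°
∠L = 0.00° − 45.00° = -45.00°

-45.0°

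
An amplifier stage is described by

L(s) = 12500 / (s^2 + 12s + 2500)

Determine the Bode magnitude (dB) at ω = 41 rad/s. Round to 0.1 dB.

At s = jω = j41:
quadratic: (j41)² + 12·j41 + 2500 = 819 + j492 → |·| ≈ 955.42, ∠ ≈ 30.99°
|L| = 12500 / 955.42 ≈ 13.083
Gain = 20 log₁₀(13.083) ≈ 22.33 dB

22.3 dB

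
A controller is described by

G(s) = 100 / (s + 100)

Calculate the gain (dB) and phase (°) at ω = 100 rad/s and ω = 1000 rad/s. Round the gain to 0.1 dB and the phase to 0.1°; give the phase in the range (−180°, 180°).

ω = 100: -3.0 dB, -45.0°; ω = 1000: -20.0 dB, -84.3°

Substitute s = j100:
Numerator: 100 = 100 + j0
Denominator: (j100) + 100 = 100 + j100
|N| = √(100² + 0²) ≈ 100, ∠N ≈ 0.00°
|D| = √(100² + 100²) ≈ 141.42, ∠D ≈ 45.00°
|G| = 100 / 141.42 ≈ 0.70711
Gain = 20 log₁₀(0.70711) ≈ -3.01 dB
∠G = 0.00° − 45.00° = -45.00°

Substitute s = j1000:
Numerator: 100 = 100 + j0
Denominator: (j1000) + 100 = 100 + j1000
|N| = √(100² + 0²) ≈ 100, ∠N ≈ 0.00°
|D| = √(100² + 1000²) ≈ 1005, ∠D ≈ 84.29°
|G| = 100 / 1005 ≈ 0.099502
Gain = 20 log₁₀(0.099502) ≈ -20.04 dB
∠G = 0.00° − 84.29° = -84.29°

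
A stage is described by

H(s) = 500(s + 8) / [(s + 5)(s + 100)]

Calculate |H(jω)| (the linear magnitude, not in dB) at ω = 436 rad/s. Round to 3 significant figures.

At s = jω = j436:
zero (s+8): 8 + j436 → |·| = √(8²+436²) = √190160 ≈ 436.07, ∠ = arctan(436/8) ≈ 88.95°
pole (s+5): 5 + j436 → |·| = √(5²+436²) = √190121 ≈ 436.03, ∠ = arctan(436/5) ≈ 89.34°
pole (s+100): 100 + j436 → |·| = √(100²+436²) = √200096 ≈ 447.32, ∠ = arctan(436/100) ≈ 77.08°
|H| = 500 · 436.07 / 1.9504e+05 ≈ 1.1179

1.12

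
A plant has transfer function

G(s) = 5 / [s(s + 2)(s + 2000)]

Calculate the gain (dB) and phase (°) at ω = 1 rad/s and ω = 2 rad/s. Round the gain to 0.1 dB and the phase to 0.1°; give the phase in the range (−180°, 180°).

ω = 1: -59.0 dB, -116.6°; ω = 2: -67.1 dB, -135.1°

At s = jω = j1:
pole (s+2): 2 + j1 → |·| = √(2²+1²) = √5 ≈ 2.2361, ∠ = arctan(1/2) ≈ 26.57°
pole (s+2000): 2000 + j1 → |·| = √(2000²+1²) = √4000001 ≈ 2000, ∠ = arctan(1/2000) ≈ 0.03°
pole at origin: |s| = 1, ∠ = 90.00° (in denominator)
|G| = 5 / 4472.2 ≈ 0.001118
Gain = 20 log₁₀(0.001118) ≈ -59.03 dB
∠G = 0.00° − 116.60° = -116.60°

At s = jω = j2:
pole (s+2): 2 + j2 → |·| = √(2²+2²) = √8 ≈ 2.8284, ∠ = arctan(2/2) ≈ 45.00°
pole (s+2000): 2000 + j2 → |·| = √(2000²+2²) = √4000004 ≈ 2000, ∠ = arctan(2/2000) ≈ 0.06°
pole at origin: |s| = 2, ∠ = 90.00° (in denominator)
|G| = 5 / 11314 ≈ 0.00044193
Gain = 20 log₁₀(0.00044193) ≈ -67.09 dB
∠G = 0.00° − 135.06° = -135.06°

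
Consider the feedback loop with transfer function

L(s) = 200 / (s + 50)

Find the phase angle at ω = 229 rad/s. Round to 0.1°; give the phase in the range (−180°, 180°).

At s = jω = j229:
pole (s+50): 50 + j229 → |·| = √(50²+229²) = √54941 ≈ 234.39, ∠ = arctan(229/50) ≈ 77.68°
∠L = 0.00° − 77.68° = -77.68°

-77.7°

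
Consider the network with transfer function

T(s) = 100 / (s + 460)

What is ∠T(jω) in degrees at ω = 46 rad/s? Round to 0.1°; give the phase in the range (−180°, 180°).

-5.7°

Substitute s = j46:
Numerator: 100 = 100 + j0
Denominator: (j46) + 460 = 460 + j46
|N| = √(100² + 0²) ≈ 100, ∠N ≈ 0.00°
|D| = √(460² + 46²) ≈ 462.29, ∠D ≈ 5.71°
∠T = 0.00° − 5.71° = -5.71°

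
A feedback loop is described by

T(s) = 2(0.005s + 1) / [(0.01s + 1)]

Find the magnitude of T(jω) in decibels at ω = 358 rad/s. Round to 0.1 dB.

0.9 dB

At ω = 358 rad/s:
zero (1 + j358·0.005) = 1 + j1.79 → |·| ≈ 2.0504, ∠ ≈ 60.81°
pole (1 + j358·0.01) = 1 + j3.58 → |·| ≈ 3.717, ∠ ≈ 74.39°
|T| = 2 · 2.0504 / (3.717) ≈ 1.1033
Gain = 20 log₁₀(1.1033) ≈ 0.85 dB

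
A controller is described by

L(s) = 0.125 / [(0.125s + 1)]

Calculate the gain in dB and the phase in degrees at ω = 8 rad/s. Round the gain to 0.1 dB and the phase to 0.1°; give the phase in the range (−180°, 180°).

At ω = 8 rad/s:
pole (1 + j8·0.125) = 1 + j1 → |·| ≈ 1.4142, ∠ ≈ 45.00°
|L| = 0.125 · 1 / (1.4142) ≈ 0.088389
Gain = 20 log₁₀(0.088389) ≈ -21.07 dB
∠L = (0°) − (45.00°) = -45.00°

-21.1 dB, -45.0°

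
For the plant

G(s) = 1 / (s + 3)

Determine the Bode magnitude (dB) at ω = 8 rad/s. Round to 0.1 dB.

Substitute s = j8:
Numerator: 1 = 1 + j0
Denominator: (j8) + 3 = 3 + j8
|N| = √(1² + 0²) ≈ 1, ∠N ≈ 0.00°
|D| = √(3² + 8²) ≈ 8.544, ∠D ≈ 69.44°
|G| = 1 / 8.544 ≈ 0.11704
Gain = 20 log₁₀(0.11704) ≈ -18.63 dB

-18.6 dB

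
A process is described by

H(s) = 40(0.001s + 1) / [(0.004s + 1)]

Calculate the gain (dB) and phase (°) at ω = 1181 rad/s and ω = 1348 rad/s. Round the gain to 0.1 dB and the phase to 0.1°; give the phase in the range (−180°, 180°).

ω = 1181: 22.2 dB, -28.3°; ω = 1348: 21.8 dB, -26.1°

At ω = 1181 rad/s:
zero (1 + j1181·0.001) = 1 + j1.181 → |·| ≈ 1.5475, ∠ ≈ 49.74°
pole (1 + j1181·0.004) = 1 + j4.724 → |·| ≈ 4.8287, ∠ ≈ 78.05°
|H| = 40 · 1.5475 / (4.8287) ≈ 12.819
Gain = 20 log₁₀(12.819) ≈ 22.16 dB
∠H = (49.74°) − (78.05°) = -28.31°

At ω = 1348 rad/s:
zero (1 + j1348·0.001) = 1 + j1.348 → |·| ≈ 1.6784, ∠ ≈ 53.43°
pole (1 + j1348·0.004) = 1 + j5.392 → |·| ≈ 5.4839, ∠ ≈ 79.49°
|H| = 40 · 1.6784 / (5.4839) ≈ 12.242
Gain = 20 log₁₀(12.242) ≈ 21.76 dB
∠H = (53.43°) − (79.49°) = -26.06°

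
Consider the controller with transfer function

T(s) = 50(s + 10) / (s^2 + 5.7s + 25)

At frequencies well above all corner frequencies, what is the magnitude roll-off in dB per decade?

-20 dB/decade

Each pole contributes −20 dB/decade at high frequency; each zero contributes +20 dB/decade.
Net: 1 zero(s) − 2 pole(s) → -20 dB/decade.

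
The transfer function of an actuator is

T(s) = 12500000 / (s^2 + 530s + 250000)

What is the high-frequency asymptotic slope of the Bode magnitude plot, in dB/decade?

-40 dB/decade

Each pole contributes −20 dB/decade at high frequency; each zero contributes +20 dB/decade.
Net: 0 zero(s) − 2 pole(s) → -40 dB/decade.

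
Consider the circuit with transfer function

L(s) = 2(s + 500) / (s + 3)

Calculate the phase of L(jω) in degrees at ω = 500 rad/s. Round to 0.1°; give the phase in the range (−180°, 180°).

-44.7°

At s = jω = j500:
zero (s+500): 500 + j500 → |·| = √(500²+500²) = √500000 ≈ 707.11, ∠ = arctan(500/500) ≈ 45.00°
pole (s+3): 3 + j500 → |·| = √(3²+500²) = √250009 ≈ 500.01, ∠ = arctan(500/3) ≈ 89.66°
∠L = 45.00° − 89.66° = -44.66°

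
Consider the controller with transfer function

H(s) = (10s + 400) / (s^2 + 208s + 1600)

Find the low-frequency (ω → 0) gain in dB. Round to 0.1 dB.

H(0) = 400 / 1600 = 0.25
20 log₁₀(0.25) ≈ -12.04 dB

-12.0 dB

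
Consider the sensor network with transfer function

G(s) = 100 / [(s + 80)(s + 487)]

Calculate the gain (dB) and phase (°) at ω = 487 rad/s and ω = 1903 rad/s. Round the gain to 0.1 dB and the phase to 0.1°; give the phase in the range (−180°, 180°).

At s = jω = j487:
pole (s+80): 80 + j487 → |·| = √(80²+487²) = √243569 ≈ 493.53, ∠ = arctan(487/80) ≈ 80.67°
pole (s+487): 487 + j487 → |·| = √(487²+487²) = √474338 ≈ 688.72, ∠ = arctan(487/487) ≈ 45.00°
|G| = 100 / 3.399e+05 ≈ 0.0002942
Gain = 20 log₁₀(0.0002942) ≈ -70.63 dB
∠G = 0.00° − 125.67° = -125.67°

At s = jω = j1903:
pole (s+80): 80 + j1903 → |·| = √(80²+1903²) = √3627809 ≈ 1904.7, ∠ = arctan(1903/80) ≈ 87.59°
pole (s+487): 487 + j1903 → |·| = √(487²+1903²) = √3858578 ≈ 1964.3, ∠ = arctan(1903/487) ≈ 75.65°
|G| = 100 / 3.7414e+06 ≈ 2.6728e-05
Gain = 20 log₁₀(2.6728e-05) ≈ -91.46 dB
∠G = 0.00° − 163.24° = -163.24°

ω = 487: -70.6 dB, -125.7°; ω = 1903: -91.5 dB, -163.2°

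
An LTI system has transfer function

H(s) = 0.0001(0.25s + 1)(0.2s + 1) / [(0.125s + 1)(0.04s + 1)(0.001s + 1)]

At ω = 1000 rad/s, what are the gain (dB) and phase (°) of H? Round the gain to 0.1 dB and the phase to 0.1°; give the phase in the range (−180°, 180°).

At ω = 1000 rad/s:
zero (1 + j1000·0.25) = 1 + j250 → |·| ≈ 250, ∠ ≈ 89.77°
zero (1 + j1000·0.2) = 1 + j200 → |·| ≈ 200, ∠ ≈ 89.71°
pole (1 + j1000·0.125) = 1 + j125 → |·| ≈ 125, ∠ ≈ 89.54°
pole (1 + j1000·0.04) = 1 + j40 → |·| ≈ 40.012, ∠ ≈ 88.57°
pole (1 + j1000·0.001) = 1 + j1 → |·| ≈ 1.4142, ∠ ≈ 45.00°
|H| = 0.0001 · 250 · 200 / (125 · 40.012 · 1.4142) ≈ 0.0007069
Gain = 20 log₁₀(0.0007069) ≈ -63.01 dB
∠H = (89.77° + 89.71°) − (89.54° + 88.57° + 45.00°) = -43.63°

-63.0 dB, -43.6°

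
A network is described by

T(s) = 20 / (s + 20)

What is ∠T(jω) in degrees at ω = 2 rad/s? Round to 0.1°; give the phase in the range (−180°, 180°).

-5.7°

Substitute s = j2:
Numerator: 20 = 20 + j0
Denominator: (j2) + 20 = 20 + j2
|N| = √(20² + 0²) ≈ 20, ∠N ≈ 0.00°
|D| = √(20² + 2²) ≈ 20.1, ∠D ≈ 5.71°
∠T = 0.00° − 5.71° = -5.71°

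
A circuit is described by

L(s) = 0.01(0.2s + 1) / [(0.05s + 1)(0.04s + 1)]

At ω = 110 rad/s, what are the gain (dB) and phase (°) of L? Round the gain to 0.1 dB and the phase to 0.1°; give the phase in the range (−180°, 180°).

At ω = 110 rad/s:
zero (1 + j110·0.2) = 1 + j22 → |·| ≈ 22.023, ∠ ≈ 87.40°
pole (1 + j110·0.05) = 1 + j5.5 → |·| ≈ 5.5902, ∠ ≈ 79.70°
pole (1 + j110·0.04) = 1 + j4.4 → |·| ≈ 4.5122, ∠ ≈ 77.20°
|L| = 0.01 · 22.023 / (5.5902 · 4.5122) ≈ 0.0087309
Gain = 20 log₁₀(0.0087309) ≈ -41.18 dB
∠L = (87.40°) − (79.70° + 77.20°) = -69.50°

-41.2 dB, -69.5°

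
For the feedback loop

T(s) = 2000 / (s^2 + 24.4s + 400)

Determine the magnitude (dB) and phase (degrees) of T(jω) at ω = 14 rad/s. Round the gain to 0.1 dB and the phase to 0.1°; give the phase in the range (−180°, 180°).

14.0 dB, -59.2°

At s = jω = j14:
quadratic: (j14)² + 24.4·j14 + 400 = 204 + j341.6 → |·| ≈ 397.88, ∠ ≈ 59.15°
|T| = 2000 / 397.88 ≈ 5.0266
Gain = 20 log₁₀(5.0266) ≈ 14.03 dB
∠T = 0.00° − 59.15° = -59.15°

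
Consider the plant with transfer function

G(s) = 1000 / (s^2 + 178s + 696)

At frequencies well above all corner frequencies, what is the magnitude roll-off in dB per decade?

Each pole contributes −20 dB/decade at high frequency; each zero contributes +20 dB/decade.
Net: 0 zero(s) − 2 pole(s) → -40 dB/decade.

-40 dB/decade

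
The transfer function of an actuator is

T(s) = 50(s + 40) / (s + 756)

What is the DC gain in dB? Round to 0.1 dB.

8.5 dB

T(0) = 50·40 / (756) ≈ 2.6455
20 log₁₀(2.6455) ≈ 8.45 dB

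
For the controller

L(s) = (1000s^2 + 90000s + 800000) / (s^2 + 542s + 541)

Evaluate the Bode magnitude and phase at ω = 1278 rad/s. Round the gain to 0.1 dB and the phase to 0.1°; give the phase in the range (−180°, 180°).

59.3 dB, 19.0°

Substitute s = j1278:
Numerator: 1000(j1278)^2 + 90000(j1278) + 800000 = -1632484000 + j115020000
Denominator: (j1278)^2 + 542(j1278) + 541 = -1632743 + j692676
|N| = √(1632484000² + 115020000²) ≈ 1.6365e+09, ∠N ≈ 175.97°
|D| = √(1632743² + 692676²) ≈ 1.7736e+06, ∠D ≈ 157.01°
|L| = 1.6365e+09 / 1.7736e+06 ≈ 922.7
Gain = 20 log₁₀(922.7) ≈ 59.30 dB
∠L = 175.97° − 157.01° = 18.96°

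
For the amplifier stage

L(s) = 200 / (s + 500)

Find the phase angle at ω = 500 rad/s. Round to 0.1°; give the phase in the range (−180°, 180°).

At s = jω = j500:
pole (s+500): 500 + j500 → |·| = √(500²+500²) = √500000 ≈ 707.11, ∠ = arctan(500/500) ≈ 45.00°
∠L = 0.00° − 45.00° = -45.00°

-45.0°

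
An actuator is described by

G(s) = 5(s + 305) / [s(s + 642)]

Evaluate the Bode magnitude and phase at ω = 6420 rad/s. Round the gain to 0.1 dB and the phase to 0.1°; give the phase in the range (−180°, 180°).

-62.2 dB, -87.0°

At s = jω = j6420:
zero (s+305): 305 + j6420 → |·| = √(305²+6420²) = √41309425 ≈ 6427.2, ∠ = arctan(6420/305) ≈ 87.28°
pole (s+642): 642 + j6420 → |·| = √(642²+6420²) = √41628564 ≈ 6452, ∠ = arctan(6420/642) ≈ 84.29°
pole at origin: |s| = 6420, ∠ = 90.00° (in denominator)
|G| = 5 · 6427.2 / 4.1422e+07 ≈ 0.00077582
Gain = 20 log₁₀(0.00077582) ≈ -62.20 dB
∠G = 87.28° − 174.29° = -87.01°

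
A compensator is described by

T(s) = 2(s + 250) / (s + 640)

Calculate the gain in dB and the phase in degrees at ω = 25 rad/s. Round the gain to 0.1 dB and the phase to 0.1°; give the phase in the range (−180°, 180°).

At s = jω = j25:
zero (s+250): 250 + j25 → |·| = √(250²+25²) = √63125 ≈ 251.25, ∠ = arctan(25/250) ≈ 5.71°
pole (s+640): 640 + j25 → |·| = √(640²+25²) = √410225 ≈ 640.49, ∠ = arctan(25/640) ≈ 2.24°
|T| = 2 · 251.25 / 640.49 ≈ 0.78456
Gain = 20 log₁₀(0.78456) ≈ -2.11 dB
∠T = 5.71° − 2.24° = 3.47°

-2.1 dB, 3.5°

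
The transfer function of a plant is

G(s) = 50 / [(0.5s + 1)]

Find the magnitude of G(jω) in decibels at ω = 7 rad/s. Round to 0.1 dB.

22.8 dB

At ω = 7 rad/s:
pole (1 + j7·0.5) = 1 + j3.5 → |·| ≈ 3.6401, ∠ ≈ 74.05°
|G| = 50 · 1 / (3.6401) ≈ 13.736
Gain = 20 log₁₀(13.736) ≈ 22.76 dB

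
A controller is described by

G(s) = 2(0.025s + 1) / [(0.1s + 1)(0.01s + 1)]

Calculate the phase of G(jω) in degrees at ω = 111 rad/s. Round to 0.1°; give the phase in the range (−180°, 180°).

-62.7°

At ω = 111 rad/s:
zero (1 + j111·0.025) = 1 + j2.775 → |·| ≈ 2.9497, ∠ ≈ 70.18°
pole (1 + j111·0.1) = 1 + j11.1 → |·| ≈ 11.145, ∠ ≈ 84.85°
pole (1 + j111·0.01) = 1 + j1.11 → |·| ≈ 1.494, ∠ ≈ 47.98°
∠G = (70.18°) − (84.85° + 47.98°) = -62.65°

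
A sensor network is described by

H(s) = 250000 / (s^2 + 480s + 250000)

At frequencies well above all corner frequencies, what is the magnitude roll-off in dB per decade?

Each pole contributes −20 dB/decade at high frequency; each zero contributes +20 dB/decade.
Net: 0 zero(s) − 2 pole(s) → -40 dB/decade.

-40 dB/decade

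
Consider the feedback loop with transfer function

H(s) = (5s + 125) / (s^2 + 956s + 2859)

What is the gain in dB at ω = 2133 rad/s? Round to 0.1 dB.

Substitute s = j2133:
Numerator: 5(j2133) + 125 = 125 + j10665
Denominator: (j2133)^2 + 956(j2133) + 2859 = -4546830 + j2039148
|N| = √(125² + 10665²) ≈ 10666, ∠N ≈ 89.33°
|D| = √(4546830² + 2039148²) ≈ 4.9832e+06, ∠D ≈ 155.84°
|H| = 10666 / 4.9832e+06 ≈ 0.0021404
Gain = 20 log₁₀(0.0021404) ≈ -53.39 dB

-53.4 dB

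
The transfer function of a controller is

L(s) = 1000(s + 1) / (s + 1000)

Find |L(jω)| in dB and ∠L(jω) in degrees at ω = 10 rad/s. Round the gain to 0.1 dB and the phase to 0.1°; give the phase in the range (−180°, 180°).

20.0 dB, 83.7°

At s = jω = j10:
zero (s+1): 1 + j10 → |·| = √(1²+10²) = √101 ≈ 10.05, ∠ = arctan(10/1) ≈ 84.29°
pole (s+1000): 1000 + j10 → |·| = √(1000²+10²) = √1000100 ≈ 1000, ∠ = arctan(10/1000) ≈ 0.57°
|L| = 1000 · 10.05 / 1000 ≈ 10.05
Gain = 20 log₁₀(10.05) ≈ 20.04 dB
∠L = 84.29° − 0.57° = 83.72°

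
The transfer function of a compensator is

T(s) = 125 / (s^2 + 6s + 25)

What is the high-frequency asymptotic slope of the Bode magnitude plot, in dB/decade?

-40 dB/decade

Each pole contributes −20 dB/decade at high frequency; each zero contributes +20 dB/decade.
Net: 0 zero(s) − 2 pole(s) → -40 dB/decade.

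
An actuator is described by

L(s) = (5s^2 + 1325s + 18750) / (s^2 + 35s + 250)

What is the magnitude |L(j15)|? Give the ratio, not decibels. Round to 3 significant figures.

50.5

Substitute s = j15:
Numerator: 5(j15)^2 + 1325(j15) + 18750 = 17625 + j19875
Denominator: (j15)^2 + 35(j15) + 250 = 25 + j525
|N| = √(17625² + 19875²) ≈ 26564, ∠N ≈ 48.43°
|D| = √(25² + 525²) ≈ 525.59, ∠D ≈ 87.27°
|L| = 26564 / 525.59 ≈ 50.541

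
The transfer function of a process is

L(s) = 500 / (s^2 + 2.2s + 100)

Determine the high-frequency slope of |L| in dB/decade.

-40 dB/decade

Each pole contributes −20 dB/decade at high frequency; each zero contributes +20 dB/decade.
Net: 0 zero(s) − 2 pole(s) → -40 dB/decade.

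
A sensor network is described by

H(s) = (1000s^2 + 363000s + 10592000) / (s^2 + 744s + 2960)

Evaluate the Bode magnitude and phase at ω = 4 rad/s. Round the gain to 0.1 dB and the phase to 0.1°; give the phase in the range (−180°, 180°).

68.1 dB, -37.5°

Substitute s = j4:
Numerator: 1000(j4)^2 + 363000(j4) + 10592000 = 10576000 + j1452000
Denominator: (j4)^2 + 744(j4) + 2960 = 2944 + j2976
|N| = √(10576000² + 1452000²) ≈ 1.0675e+07, ∠N ≈ 7.82°
|D| = √(2944² + 2976²) ≈ 4186.1, ∠D ≈ 45.31°
|H| = 1.0675e+07 / 4186.1 ≈ 2550.1
Gain = 20 log₁₀(2550.1) ≈ 68.13 dB
∠H = 7.82° − 45.31° = -37.49°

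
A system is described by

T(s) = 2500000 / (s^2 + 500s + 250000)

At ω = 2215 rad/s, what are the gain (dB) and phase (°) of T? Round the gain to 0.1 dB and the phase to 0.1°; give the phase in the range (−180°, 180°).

-5.6 dB, -166.6°

At s = jω = j2215:
quadratic: (j2215)² + 500·j2215 + 250000 = -4656225 + j1107500 → |·| ≈ 4.7861e+06, ∠ ≈ 166.62°
|T| = 2500000 / 4.7861e+06 ≈ 0.52235
Gain = 20 log₁₀(0.52235) ≈ -5.64 dB
∠T = 0.00° − 166.62° = -166.62°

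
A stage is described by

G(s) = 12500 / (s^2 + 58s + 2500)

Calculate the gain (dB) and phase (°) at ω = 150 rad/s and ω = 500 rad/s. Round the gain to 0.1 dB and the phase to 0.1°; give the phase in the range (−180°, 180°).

ω = 150: -4.8 dB, -156.5°; ω = 500: -26.0 dB, -173.3°

At s = jω = j150:
quadratic: (j150)² + 58·j150 + 2500 = -20000 + j8700 → |·| ≈ 21810, ∠ ≈ 156.49°
|G| = 12500 / 21810 ≈ 0.57313
Gain = 20 log₁₀(0.57313) ≈ -4.83 dB
∠G = 0.00° − 156.49° = -156.49°

At s = jω = j500:
quadratic: (j500)² + 58·j500 + 2500 = -247500 + j29000 → |·| ≈ 2.4919e+05, ∠ ≈ 173.32°
|G| = 12500 / 2.4919e+05 ≈ 0.050163
Gain = 20 log₁₀(0.050163) ≈ -25.99 dB
∠G = 0.00° − 173.32° = -173.32°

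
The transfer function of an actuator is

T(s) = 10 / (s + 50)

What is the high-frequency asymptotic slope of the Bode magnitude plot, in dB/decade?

-20 dB/decade

Each pole contributes −20 dB/decade at high frequency; each zero contributes +20 dB/decade.
Net: 0 zero(s) − 1 pole(s) → -20 dB/decade.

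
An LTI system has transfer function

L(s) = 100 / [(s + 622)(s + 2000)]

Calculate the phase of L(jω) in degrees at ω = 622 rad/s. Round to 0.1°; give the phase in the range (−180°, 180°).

At s = jω = j622:
pole (s+622): 622 + j622 → |·| = √(622²+622²) = √773768 ≈ 879.64, ∠ = arctan(622/622) ≈ 45.00°
pole (s+2000): 2000 + j622 → |·| = √(2000²+622²) = √4386884 ≈ 2094.5, ∠ = arctan(622/2000) ≈ 17.28°
∠L = 0.00° − 62.28° = -62.28°

-62.3°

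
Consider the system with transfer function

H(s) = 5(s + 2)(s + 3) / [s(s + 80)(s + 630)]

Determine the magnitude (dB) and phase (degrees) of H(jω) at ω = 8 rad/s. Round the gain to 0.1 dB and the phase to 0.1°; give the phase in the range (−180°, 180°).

At s = jω = j8:
zero (s+2): 2 + j8 → |·| = √(2²+8²) = √68 ≈ 8.2462, ∠ = arctan(8/2) ≈ 75.96°
zero (s+3): 3 + j8 → |·| = √(3²+8²) = √73 ≈ 8.544, ∠ = arctan(8/3) ≈ 69.44°
pole (s+80): 80 + j8 → |·| = √(80²+8²) = √6464 ≈ 80.399, ∠ = arctan(8/80) ≈ 5.71°
pole (s+630): 630 + j8 → |·| = √(630²+8²) = √396964 ≈ 630.05, ∠ = arctan(8/630) ≈ 0.73°
pole at origin: |s| = 8, ∠ = 90.00° (in denominator)
|H| = 5 · 70.456 / 4.0524e+05 ≈ 0.00086931
Gain = 20 log₁₀(0.00086931) ≈ -61.22 dB
∠H = 145.40° − 96.44° = 48.96°

-61.2 dB, 49.0°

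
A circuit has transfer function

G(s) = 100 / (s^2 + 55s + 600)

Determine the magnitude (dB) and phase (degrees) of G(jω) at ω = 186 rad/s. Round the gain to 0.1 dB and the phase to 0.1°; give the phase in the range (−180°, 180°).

Substitute s = j186:
Numerator: 100 = 100 + j0
Denominator: (j186)^2 + 55(j186) + 600 = -33996 + j10230
|N| = √(100² + 0²) ≈ 100, ∠N ≈ 0.00°
|D| = √(33996² + 10230²) ≈ 35502, ∠D ≈ 163.25°
|G| = 100 / 35502 ≈ 0.0028167
Gain = 20 log₁₀(0.0028167) ≈ -51.01 dB
∠G = 0.00° − 163.25° = -163.25°

-51.0 dB, -163.3°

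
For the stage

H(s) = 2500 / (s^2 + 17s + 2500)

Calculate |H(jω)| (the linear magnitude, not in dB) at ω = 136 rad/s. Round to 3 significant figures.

0.155

At s = jω = j136:
quadratic: (j136)² + 17·j136 + 2500 = -15996 + j2312 → |·| ≈ 16162, ∠ ≈ 171.78°
|H| = 2500 / 16162 ≈ 0.15468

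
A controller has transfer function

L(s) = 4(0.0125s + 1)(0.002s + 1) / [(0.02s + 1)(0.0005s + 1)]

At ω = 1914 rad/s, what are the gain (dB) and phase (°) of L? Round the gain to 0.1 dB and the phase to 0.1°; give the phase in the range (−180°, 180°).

17.1 dB, 30.7°

At ω = 1914 rad/s:
zero (1 + j1914·0.0125) = 1 + j23.925 → |·| ≈ 23.946, ∠ ≈ 87.61°
zero (1 + j1914·0.002) = 1 + j3.828 → |·| ≈ 3.9565, ∠ ≈ 75.36°
pole (1 + j1914·0.02) = 1 + j38.28 → |·| ≈ 38.293, ∠ ≈ 88.50°
pole (1 + j1914·0.0005) = 1 + j0.957 → |·| ≈ 1.3841, ∠ ≈ 43.74°
|L| = 4 · 23.946 · 3.9565 / (38.293 · 1.3841) ≈ 7.1502
Gain = 20 log₁₀(7.1502) ≈ 17.09 dB
∠L = (87.61° + 75.36°) − (88.50° + 43.74°) = 30.73°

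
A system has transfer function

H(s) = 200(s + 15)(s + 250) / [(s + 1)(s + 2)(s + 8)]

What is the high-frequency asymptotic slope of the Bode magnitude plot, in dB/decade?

-20 dB/decade

Each pole contributes −20 dB/decade at high frequency; each zero contributes +20 dB/decade.
Net: 2 zero(s) − 3 pole(s) → -20 dB/decade.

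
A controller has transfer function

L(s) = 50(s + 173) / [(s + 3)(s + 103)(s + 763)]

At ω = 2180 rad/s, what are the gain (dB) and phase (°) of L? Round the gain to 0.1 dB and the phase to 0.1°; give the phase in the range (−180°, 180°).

-100.0 dB, -162.5°

At s = jω = j2180:
zero (s+173): 173 + j2180 → |·| = √(173²+2180²) = √4782329 ≈ 2186.9, ∠ = arctan(2180/173) ≈ 85.46°
pole (s+3): 3 + j2180 → |·| = √(3²+2180²) = √4752409 ≈ 2180, ∠ = arctan(2180/3) ≈ 89.92°
pole (s+103): 103 + j2180 → |·| = √(103²+2180²) = √4763009 ≈ 2182.4, ∠ = arctan(2180/103) ≈ 87.29°
pole (s+763): 763 + j2180 → |·| = √(763²+2180²) = √5334569 ≈ 2309.7, ∠ = arctan(2180/763) ≈ 70.71°
|L| = 50 · 2186.9 / 1.0989e+10 ≈ 9.9504e-06
Gain = 20 log₁₀(9.9504e-06) ≈ -100.04 dB
∠L = 85.46° − 247.92° = -162.46°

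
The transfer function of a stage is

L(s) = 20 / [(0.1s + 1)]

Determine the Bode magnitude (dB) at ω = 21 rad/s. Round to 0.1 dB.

18.7 dB

At ω = 21 rad/s:
pole (1 + j21·0.1) = 1 + j2.1 → |·| ≈ 2.3259, ∠ ≈ 64.54°
|L| = 20 · 1 / (2.3259) ≈ 8.5988
Gain = 20 log₁₀(8.5988) ≈ 18.69 dB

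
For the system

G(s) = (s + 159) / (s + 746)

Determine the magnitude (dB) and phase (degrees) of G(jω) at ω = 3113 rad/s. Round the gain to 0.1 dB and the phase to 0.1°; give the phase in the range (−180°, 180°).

At s = jω = j3113:
zero (s+159): 159 + j3113 → |·| = √(159²+3113²) = √9716050 ≈ 3117.1, ∠ = arctan(3113/159) ≈ 87.08°
pole (s+746): 746 + j3113 → |·| = √(746²+3113²) = √10247285 ≈ 3201.1, ∠ = arctan(3113/746) ≈ 76.52°
|G| = 1 · 3117.1 / 3201.1 ≈ 0.97376
Gain = 20 log₁₀(0.97376) ≈ -0.23 dB
∠G = 87.08° − 76.52° = 10.56°

-0.2 dB, 10.6°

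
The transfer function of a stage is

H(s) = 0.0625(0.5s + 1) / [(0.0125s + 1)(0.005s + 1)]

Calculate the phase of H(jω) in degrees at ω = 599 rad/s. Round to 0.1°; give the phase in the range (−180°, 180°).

-64.1°

At ω = 599 rad/s:
zero (1 + j599·0.5) = 1 + j299.5 → |·| ≈ 299.5, ∠ ≈ 89.81°
pole (1 + j599·0.0125) = 1 + j7.4875 → |·| ≈ 7.554, ∠ ≈ 82.39°
pole (1 + j599·0.005) = 1 + j2.995 → |·| ≈ 3.1575, ∠ ≈ 71.54°
∠H = (89.81°) − (82.39° + 71.54°) = -64.12°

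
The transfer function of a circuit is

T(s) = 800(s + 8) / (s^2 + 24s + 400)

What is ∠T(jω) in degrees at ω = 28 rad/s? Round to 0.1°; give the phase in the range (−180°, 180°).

At s = jω = j28:
zero (s+8): 8 + j28 → |·| = √(8²+28²) = √848 ≈ 29.12, ∠ = arctan(28/8) ≈ 74.05°
quadratic: (j28)² + 24·j28 + 400 = -384 + j672 → |·| ≈ 773.98, ∠ ≈ 119.74°
∠T = 74.05° − 119.74° = -45.69°

-45.7°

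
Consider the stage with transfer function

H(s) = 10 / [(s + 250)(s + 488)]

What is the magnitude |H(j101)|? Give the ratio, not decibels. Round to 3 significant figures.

7.44e-05

At s = jω = j101:
pole (s+250): 250 + j101 → |·| = √(250²+101²) = √72701 ≈ 269.63, ∠ = arctan(101/250) ≈ 22.00°
pole (s+488): 488 + j101 → |·| = √(488²+101²) = √248345 ≈ 498.34, ∠ = arctan(101/488) ≈ 11.69°
|H| = 10 / 1.3437e+05 ≈ 7.4421e-05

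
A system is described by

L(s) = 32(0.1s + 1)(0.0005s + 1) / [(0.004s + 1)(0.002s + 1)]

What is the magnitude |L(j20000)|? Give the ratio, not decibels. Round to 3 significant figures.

At ω = 20000 rad/s:
zero (1 + j20000·0.1) = 1 + j2000 → |·| ≈ 2000, ∠ ≈ 89.97°
zero (1 + j20000·0.0005) = 1 + j10 → |·| ≈ 10.05, ∠ ≈ 84.29°
pole (1 + j20000·0.004) = 1 + j80 → |·| ≈ 80.006, ∠ ≈ 89.28°
pole (1 + j20000·0.002) = 1 + j40 → |·| ≈ 40.012, ∠ ≈ 88.57°
|L| = 32 · 2000 · 10.05 / (80.006 · 40.012) ≈ 200.92

201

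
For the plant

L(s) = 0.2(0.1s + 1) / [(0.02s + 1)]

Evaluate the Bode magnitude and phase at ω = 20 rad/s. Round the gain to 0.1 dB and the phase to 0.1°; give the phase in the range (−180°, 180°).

At ω = 20 rad/s:
zero (1 + j20·0.1) = 1 + j2 → |·| ≈ 2.2361, ∠ ≈ 63.43°
pole (1 + j20·0.02) = 1 + j0.4 → |·| ≈ 1.077, ∠ ≈ 21.80°
|L| = 0.2 · 2.2361 / (1.077) ≈ 0.41525
Gain = 20 log₁₀(0.41525) ≈ -7.63 dB
∠L = (63.43°) − (21.80°) = 41.63°

-7.6 dB, 41.6°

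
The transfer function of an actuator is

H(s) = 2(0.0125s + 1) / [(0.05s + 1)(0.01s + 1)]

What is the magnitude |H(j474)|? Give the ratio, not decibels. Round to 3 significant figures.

At ω = 474 rad/s:
zero (1 + j474·0.0125) = 1 + j5.925 → |·| ≈ 6.0088, ∠ ≈ 80.42°
pole (1 + j474·0.05) = 1 + j23.7 → |·| ≈ 23.721, ∠ ≈ 87.58°
pole (1 + j474·0.01) = 1 + j4.74 → |·| ≈ 4.8443, ∠ ≈ 78.09°
|H| = 2 · 6.0088 / (23.721 · 4.8443) ≈ 0.10458

0.105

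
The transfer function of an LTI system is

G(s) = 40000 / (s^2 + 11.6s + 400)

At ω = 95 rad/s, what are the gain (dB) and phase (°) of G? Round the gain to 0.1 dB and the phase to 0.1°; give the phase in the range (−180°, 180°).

13.3 dB, -172.7°

At s = jω = j95:
quadratic: (j95)² + 11.6·j95 + 400 = -8625 + j1102 → |·| ≈ 8695.1, ∠ ≈ 172.72°
|G| = 40000 / 8695.1 ≈ 4.6003
Gain = 20 log₁₀(4.6003) ≈ 13.26 dB
∠G = 0.00° − 172.72° = -172.72°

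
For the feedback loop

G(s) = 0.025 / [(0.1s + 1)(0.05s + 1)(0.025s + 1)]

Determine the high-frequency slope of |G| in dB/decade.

Each pole contributes −20 dB/decade at high frequency; each zero contributes +20 dB/decade.
Net: 0 zero(s) − 3 pole(s) → -60 dB/decade.

-60 dB/decade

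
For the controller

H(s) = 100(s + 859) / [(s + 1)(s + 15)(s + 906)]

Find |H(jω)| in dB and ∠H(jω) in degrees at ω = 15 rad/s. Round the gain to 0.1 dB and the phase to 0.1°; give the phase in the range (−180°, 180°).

At s = jω = j15:
zero (s+859): 859 + j15 → |·| = √(859²+15²) = √738106 ≈ 859.13, ∠ = arctan(15/859) ≈ 1.00°
pole (s+1): 1 + j15 → |·| = √(1²+15²) = √226 ≈ 15.033, ∠ = arctan(15/1) ≈ 86.19°
pole (s+15): 15 + j15 → |·| = √(15²+15²) = √450 ≈ 21.213, ∠ = arctan(15/15) ≈ 45.00°
pole (s+906): 906 + j15 → |·| = √(906²+15²) = √821061 ≈ 906.12, ∠ = arctan(15/906) ≈ 0.95°
|H| = 100 · 859.13 / 2.8896e+05 ≈ 0.29732
Gain = 20 log₁₀(0.29732) ≈ -10.54 dB
∠H = 1.00° − 132.14° = -131.14°

-10.5 dB, -131.1°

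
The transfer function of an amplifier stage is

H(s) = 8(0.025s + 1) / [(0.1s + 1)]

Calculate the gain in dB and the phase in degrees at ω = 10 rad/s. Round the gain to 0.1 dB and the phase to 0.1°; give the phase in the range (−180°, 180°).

15.3 dB, -31.0°

At ω = 10 rad/s:
zero (1 + j10·0.025) = 1 + j0.25 → |·| ≈ 1.0308, ∠ ≈ 14.04°
pole (1 + j10·0.1) = 1 + j1 → |·| ≈ 1.4142, ∠ ≈ 45.00°
|H| = 8 · 1.0308 / (1.4142) ≈ 5.8311
Gain = 20 log₁₀(5.8311) ≈ 15.32 dB
∠H = (14.04°) − (45.00°) = -30.96°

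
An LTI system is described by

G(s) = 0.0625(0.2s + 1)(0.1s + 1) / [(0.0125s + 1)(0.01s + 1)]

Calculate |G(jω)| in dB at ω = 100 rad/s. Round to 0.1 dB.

14.9 dB

At ω = 100 rad/s:
zero (1 + j100·0.2) = 1 + j20 → |·| ≈ 20.025, ∠ ≈ 87.14°
zero (1 + j100·0.1) = 1 + j10 → |·| ≈ 10.05, ∠ ≈ 84.29°
pole (1 + j100·0.0125) = 1 + j1.25 → |·| ≈ 1.6008, ∠ ≈ 51.34°
pole (1 + j100·0.01) = 1 + j1 → |·| ≈ 1.4142, ∠ ≈ 45.00°
|G| = 0.0625 · 20.025 · 10.05 / (1.6008 · 1.4142) ≈ 5.5561
Gain = 20 log₁₀(5.5561) ≈ 14.90 dB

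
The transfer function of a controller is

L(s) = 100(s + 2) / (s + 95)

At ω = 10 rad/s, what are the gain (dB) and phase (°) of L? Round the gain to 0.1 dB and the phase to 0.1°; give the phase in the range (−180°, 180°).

At s = jω = j10:
zero (s+2): 2 + j10 → |·| = √(2²+10²) = √104 ≈ 10.198, ∠ = arctan(10/2) ≈ 78.69°
pole (s+95): 95 + j10 → |·| = √(95²+10²) = √9125 ≈ 95.525, ∠ = arctan(10/95) ≈ 6.01°
|L| = 100 · 10.198 / 95.525 ≈ 10.676
Gain = 20 log₁₀(10.676) ≈ 20.57 dB
∠L = 78.69° − 6.01° = 72.68°

20.6 dB, 72.7°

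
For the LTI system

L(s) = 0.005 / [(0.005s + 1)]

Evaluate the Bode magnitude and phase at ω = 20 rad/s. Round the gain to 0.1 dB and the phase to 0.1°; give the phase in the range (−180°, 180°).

-46.1 dB, -5.7°

At ω = 20 rad/s:
pole (1 + j20·0.005) = 1 + j0.1 → |·| ≈ 1.005, ∠ ≈ 5.71°
|L| = 0.005 · 1 / (1.005) ≈ 0.0049751
Gain = 20 log₁₀(0.0049751) ≈ -46.06 dB
∠L = (0°) − (5.71°) = -5.71°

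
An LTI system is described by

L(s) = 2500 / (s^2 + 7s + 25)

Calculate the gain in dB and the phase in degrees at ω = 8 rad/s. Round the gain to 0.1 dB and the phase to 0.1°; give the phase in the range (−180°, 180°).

At s = jω = j8:
quadratic: (j8)² + 7·j8 + 25 = -39 + j56 → |·| ≈ 68.242, ∠ ≈ 124.85°
|L| = 2500 / 68.242 ≈ 36.634
Gain = 20 log₁₀(36.634) ≈ 31.28 dB
∠L = 0.00° − 124.85° = -124.85°

31.3 dB, -124.9°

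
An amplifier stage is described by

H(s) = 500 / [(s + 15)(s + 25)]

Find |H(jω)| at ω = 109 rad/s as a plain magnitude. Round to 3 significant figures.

At s = jω = j109:
pole (s+15): 15 + j109 → |·| = √(15²+109²) = √12106 ≈ 110.03, ∠ = arctan(109/15) ≈ 82.16°
pole (s+25): 25 + j109 → |·| = √(25²+109²) = √12506 ≈ 111.83, ∠ = arctan(109/25) ≈ 77.08°
|H| = 500 / 12305 ≈ 0.040634

0.0406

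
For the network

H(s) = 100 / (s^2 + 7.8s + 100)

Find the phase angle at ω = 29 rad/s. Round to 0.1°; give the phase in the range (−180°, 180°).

-163.0°

At s = jω = j29:
quadratic: (j29)² + 7.8·j29 + 100 = -741 + j226.2 → |·| ≈ 774.76, ∠ ≈ 163.02°
∠H = 0.00° − 163.02° = -163.02°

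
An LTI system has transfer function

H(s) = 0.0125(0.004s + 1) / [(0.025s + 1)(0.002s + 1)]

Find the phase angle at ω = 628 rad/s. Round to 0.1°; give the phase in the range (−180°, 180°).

-69.5°

At ω = 628 rad/s:
zero (1 + j628·0.004) = 1 + j2.512 → |·| ≈ 2.7037, ∠ ≈ 68.29°
pole (1 + j628·0.025) = 1 + j15.7 → |·| ≈ 15.732, ∠ ≈ 86.36°
pole (1 + j628·0.002) = 1 + j1.256 → |·| ≈ 1.6055, ∠ ≈ 51.47°
∠H = (68.29°) − (86.36° + 51.47°) = -69.54°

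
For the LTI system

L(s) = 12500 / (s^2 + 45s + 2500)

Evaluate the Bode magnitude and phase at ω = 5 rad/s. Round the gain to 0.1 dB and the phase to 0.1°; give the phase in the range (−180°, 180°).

At s = jω = j5:
quadratic: (j5)² + 45·j5 + 2500 = 2475 + j225 → |·| ≈ 2485.2, ∠ ≈ 5.19°
|L| = 12500 / 2485.2 ≈ 5.0298
Gain = 20 log₁₀(5.0298) ≈ 14.03 dB
∠L = 0.00° − 5.19° = -5.19°

14.0 dB, -5.2°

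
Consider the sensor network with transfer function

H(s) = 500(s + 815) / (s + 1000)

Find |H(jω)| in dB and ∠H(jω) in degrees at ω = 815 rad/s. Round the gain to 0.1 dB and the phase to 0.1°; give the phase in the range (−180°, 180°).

53.0 dB, 5.8°

At s = jω = j815:
zero (s+815): 815 + j815 → |·| = √(815²+815²) = √1328450 ≈ 1152.6, ∠ = arctan(815/815) ≈ 45.00°
pole (s+1000): 1000 + j815 → |·| = √(1000²+815²) = √1664225 ≈ 1290, ∠ = arctan(815/1000) ≈ 39.18°
|H| = 500 · 1152.6 / 1290 ≈ 446.74
Gain = 20 log₁₀(446.74) ≈ 53.00 dB
∠H = 45.00° − 39.18° = 5.82°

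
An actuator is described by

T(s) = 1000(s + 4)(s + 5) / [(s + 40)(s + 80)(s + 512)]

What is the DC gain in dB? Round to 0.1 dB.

T(0) = 1000·4·5 / (40·80·512) ≈ 0.012207
20 log₁₀(0.012207) ≈ -38.27 dB

-38.3 dB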